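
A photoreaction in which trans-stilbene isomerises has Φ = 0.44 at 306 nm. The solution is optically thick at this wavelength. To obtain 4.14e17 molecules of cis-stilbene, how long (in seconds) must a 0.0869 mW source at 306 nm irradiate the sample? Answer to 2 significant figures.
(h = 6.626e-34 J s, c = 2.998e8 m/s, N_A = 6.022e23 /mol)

t ≈ 7000 s

Product: 4.14e17 / 6.022e23 = 6.875e-7 mol.
Photons that must be absorbed: 6.875e-7 / 0.44 = 1.562e-6 mol.
Photon energy: hc/λ = 6.492e-19 J; per mole, 3.909e5 J mol⁻¹.
Energy required: 1.562e-6 × 3.909e5 = 0.6106 J.
Time: 0.6106 J / 8.69e-05 W = 7000 s.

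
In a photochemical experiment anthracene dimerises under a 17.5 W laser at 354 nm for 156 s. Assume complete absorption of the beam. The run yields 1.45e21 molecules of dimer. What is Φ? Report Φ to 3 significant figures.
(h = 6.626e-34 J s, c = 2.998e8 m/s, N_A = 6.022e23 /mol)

Product: 1.45e21 / 6.022e23 = 0.002408 mol.
Photon energy at 354 nm: hc/λ = (6.626e-34)(2.998e8)/(354e-9) = 5.612e-19 J.
Energy delivered: (17.5 W)(156 s) = 2730 J.
Photons incident: 2730 / 5.612e-19 = 4.865e21, i.e. 4.865e21/6.022e23 = 0.008079 mol.
Φ = 0.002408 mol / 0.008079 mol photons = 0.298.

Φ = 0.298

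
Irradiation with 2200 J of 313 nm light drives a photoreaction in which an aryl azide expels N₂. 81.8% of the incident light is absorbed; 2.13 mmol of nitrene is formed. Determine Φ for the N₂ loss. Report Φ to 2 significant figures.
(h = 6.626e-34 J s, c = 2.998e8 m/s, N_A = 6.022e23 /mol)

Φ = 0.45

Product: 2.13 mmol = 0.00213 mol.
Photon energy at 313 nm: hc/λ = (6.626e-34)(2.998e8)/(313e-9) = 6.347e-19 J.
Photons incident: 2200 / 6.347e-19 = 3.466e21, i.e. 3.466e21/6.022e23 = 0.005756 mol.
Photons absorbed: 0.818 × 0.005756 = 0.004708 mol.
Φ = 0.00213 mol / 0.004708 mol photons = 0.45.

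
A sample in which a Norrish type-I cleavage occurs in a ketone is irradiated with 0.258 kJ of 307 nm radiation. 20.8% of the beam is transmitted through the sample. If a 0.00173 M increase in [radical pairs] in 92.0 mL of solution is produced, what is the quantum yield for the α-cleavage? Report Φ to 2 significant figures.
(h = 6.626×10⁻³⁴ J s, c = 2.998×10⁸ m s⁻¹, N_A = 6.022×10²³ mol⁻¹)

Product: (0.00173 M)(0.092 L) = 1.592×10⁻⁴ mol.
Photon energy at 307 nm: hc/λ = (6.626×10⁻³⁴)(2.998×10⁸)/(307×10⁻⁹) = 6.471×10⁻¹⁹ J.
Incident energy: 0.258 kJ = 258 J.
Photons incident: 258 / 6.471×10⁻¹⁹ = 3.987×10²⁰, i.e. 3.987×10²⁰/6.022×10²³ = 6.621×10⁻⁴ mol.
Fraction absorbed: 1 − 20.8/100 = 0.7920.
Photons absorbed: 0.7920 × 6.621×10⁻⁴ = 5.244×10⁻⁴ mol.
Φ = 1.592×10⁻⁴ mol / 5.244×10⁻⁴ mol photons = 0.30.

Φ = 0.30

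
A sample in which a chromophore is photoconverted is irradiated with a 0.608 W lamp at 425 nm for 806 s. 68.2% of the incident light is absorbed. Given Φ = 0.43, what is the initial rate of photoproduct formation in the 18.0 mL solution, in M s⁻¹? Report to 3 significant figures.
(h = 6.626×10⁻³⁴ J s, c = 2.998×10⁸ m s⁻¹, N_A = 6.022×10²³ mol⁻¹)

3.52×10⁻⁵ M s⁻¹

Photon energy at 425 nm: hc/λ = (6.626×10⁻³⁴)(2.998×10⁸)/(425×10⁻⁹) = 4.674×10⁻¹⁹ J.
Energy delivered: (0.608 W)(806 s) = 490.0 J.
Photons incident: 490.0 / 4.674×10⁻¹⁹ = 1.048×10²¹, i.e. 1.048×10²¹/6.022×10²³ = 0.001740 mol.
Photons absorbed: 0.682 × 0.001740 = 0.001187 mol.
Product formed: 0.43 × 0.001187 = 5.104×10⁻⁴ mol.
Rate: 5.104×10⁻⁴ mol / (806 s × 0.018 L) = 3.52×10⁻⁵ M s⁻¹.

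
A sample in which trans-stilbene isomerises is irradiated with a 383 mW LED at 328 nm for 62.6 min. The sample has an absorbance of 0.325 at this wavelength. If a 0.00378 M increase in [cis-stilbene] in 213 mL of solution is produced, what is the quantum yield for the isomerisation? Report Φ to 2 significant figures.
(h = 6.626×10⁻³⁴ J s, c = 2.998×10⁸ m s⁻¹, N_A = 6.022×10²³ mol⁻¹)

Product: (0.00378 M)(0.213 L) = 8.051×10⁻⁴ mol.
Photon energy at 328 nm: hc/λ = (6.626×10⁻³⁴)(2.998×10⁸)/(328×10⁻⁹) = 6.056×10⁻¹⁹ J.
Energy delivered: (383 mW)(3756 s) = 1439 J.
Photons incident: 1439 / 6.056×10⁻¹⁹ = 2.376×10²¹, i.e. 2.376×10²¹/6.022×10²³ = 0.003946 mol.
Fraction absorbed: 1 − 10^(−0.325) = 0.5268.
Photons absorbed: 0.5268 × 0.003946 = 0.002079 mol.
Φ = 8.051×10⁻⁴ mol / 0.002079 mol photons = 0.39.

Φ = 0.39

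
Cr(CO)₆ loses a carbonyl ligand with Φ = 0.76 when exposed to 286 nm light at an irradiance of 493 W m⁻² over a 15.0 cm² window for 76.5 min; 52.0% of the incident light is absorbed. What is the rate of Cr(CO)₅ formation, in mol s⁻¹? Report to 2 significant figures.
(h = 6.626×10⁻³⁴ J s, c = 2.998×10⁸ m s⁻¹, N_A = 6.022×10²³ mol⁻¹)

Photon energy at 286 nm: hc/λ = (6.626×10⁻³⁴)(2.998×10⁸)/(286×10⁻⁹) = 6.946×10⁻¹⁹ J.
Energy delivered: (493 W m⁻²)(15.0×10⁻⁴ m²)(4590 s) = 3394 J.
Photons incident: 3394 / 6.946×10⁻¹⁹ = 4.886×10²¹, i.e. 4.886×10²¹/6.022×10²³ = 0.008114 mol.
Photons absorbed: 0.520 × 0.008114 = 0.004219 mol.
Product formed: 0.76 × 0.004219 = 0.003206 mol.
Rate: 0.003206 / 4590 s = 7.0×10⁻⁷ mol s⁻¹.

7.0×10⁻⁷ mol s⁻¹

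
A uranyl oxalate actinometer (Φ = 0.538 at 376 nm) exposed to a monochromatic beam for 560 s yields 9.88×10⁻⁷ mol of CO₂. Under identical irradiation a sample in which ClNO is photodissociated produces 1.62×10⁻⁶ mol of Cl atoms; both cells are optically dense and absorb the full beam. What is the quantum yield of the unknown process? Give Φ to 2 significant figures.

Φ = 0.88

Photons absorbed by the actinometer: 9.88×10⁻⁷ / 0.538 = 1.836×10⁻⁶ mol.
Φ(unknown) = 1.62×10⁻⁶ / 1.836×10⁻⁶ = 0.88.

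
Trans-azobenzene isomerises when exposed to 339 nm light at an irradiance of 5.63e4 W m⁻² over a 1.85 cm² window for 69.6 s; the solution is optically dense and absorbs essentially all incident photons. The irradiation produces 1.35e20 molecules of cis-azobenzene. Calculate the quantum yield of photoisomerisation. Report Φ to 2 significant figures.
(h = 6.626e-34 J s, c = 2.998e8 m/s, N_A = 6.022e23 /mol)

Product: 1.35e20 / 6.022e23 = 2.242e-4 mol.
Photon energy at 339 nm: hc/λ = (6.626e-34)(2.998e8)/(339e-9) = 5.860e-19 J.
Energy delivered: (5.63e4 W m⁻²)(1.85e-4 m²)(69.6 s) = 724.9 J.
Photons incident: 724.9 / 5.860e-19 = 1.237e21, i.e. 1.237e21/6.022e23 = 0.002054 mol.
Φ = 2.242e-4 mol / 0.002054 mol photons = 0.11.

Φ = 0.11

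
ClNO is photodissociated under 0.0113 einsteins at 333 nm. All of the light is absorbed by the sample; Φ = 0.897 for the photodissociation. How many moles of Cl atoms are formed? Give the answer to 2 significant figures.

0.010 mol

Product: Φ × n_abs = 0.897 × 0.0113 = 0.01014 mol.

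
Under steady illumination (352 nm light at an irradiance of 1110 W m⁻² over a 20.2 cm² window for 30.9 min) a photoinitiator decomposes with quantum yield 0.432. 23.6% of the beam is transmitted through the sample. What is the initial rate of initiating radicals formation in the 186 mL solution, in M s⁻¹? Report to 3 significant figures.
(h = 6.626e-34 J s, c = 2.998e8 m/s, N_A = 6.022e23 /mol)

1.17e-5 M s⁻¹

Photon energy at 352 nm: hc/λ = (6.626e-34)(2.998e8)/(352e-9) = 5.643e-19 J.
Energy delivered: (1110 W m⁻²)(20.2e-4 m²)(1854 s) = 4157 J.
Photons incident: 4157 / 5.643e-19 = 7.367e21, i.e. 7.367e21/6.022e23 = 0.01223 mol.
Fraction absorbed: 1 − 23.6/100 = 0.7640.
Photons absorbed: 0.7640 × 0.01223 = 0.009344 mol.
Product formed: 0.432 × 0.009344 = 0.004037 mol.
Rate: 0.004037 mol / (1854 s × 0.186 L) = 1.17e-5 M s⁻¹.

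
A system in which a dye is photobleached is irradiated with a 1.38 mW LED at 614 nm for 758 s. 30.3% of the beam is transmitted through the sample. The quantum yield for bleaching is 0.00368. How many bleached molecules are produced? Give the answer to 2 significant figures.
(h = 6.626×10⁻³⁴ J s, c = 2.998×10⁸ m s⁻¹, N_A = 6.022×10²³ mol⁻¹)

Photon energy at 614 nm: hc/λ = (6.626×10⁻³⁴)(2.998×10⁸)/(614×10⁻⁹) = 3.235×10⁻¹⁹ J.
Energy delivered: (1.38 mW)(758 s) = 1.046 J.
Photons incident: 1.046 / 3.235×10⁻¹⁹ = 3.233×10¹⁸, i.e. 3.233×10¹⁸/6.022×10²³ = 5.369×10⁻⁶ mol.
Fraction absorbed: 1 − 30.3/100 = 0.6970.
Photons absorbed: 0.6970 × 5.369×10⁻⁶ = 3.742×10⁻⁶ mol.
Product: Φ × n_abs = 0.00368 × 3.742×10⁻⁶ = 1.377×10⁻⁸ mol.
As a count: 1.377×10⁻⁸ × 6.022×10²³ = 8.3×10¹⁵.

8.3×10¹⁵ bleached molecules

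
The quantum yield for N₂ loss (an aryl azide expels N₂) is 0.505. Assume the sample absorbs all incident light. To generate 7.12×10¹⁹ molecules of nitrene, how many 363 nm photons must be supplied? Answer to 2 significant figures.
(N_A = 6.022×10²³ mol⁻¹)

Product: 7.12×10¹⁹ / 6.022×10²³ = 1.182×10⁻⁴ mol.
Photons that must be absorbed: 1.182×10⁻⁴ / 0.505 = 2.341×10⁻⁴ mol.
Photon count: 2.341×10⁻⁴ × 6.022×10²³ = 1.4×10²⁰.

1.4×10²⁰ photons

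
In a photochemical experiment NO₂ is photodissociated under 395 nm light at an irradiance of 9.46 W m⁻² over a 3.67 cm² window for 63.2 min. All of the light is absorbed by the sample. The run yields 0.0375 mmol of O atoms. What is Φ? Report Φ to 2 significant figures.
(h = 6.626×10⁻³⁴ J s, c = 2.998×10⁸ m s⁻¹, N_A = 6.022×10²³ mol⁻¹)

Φ = 0.86

Product: 0.0375 mmol = 3.75×10⁻⁵ mol.
Photon energy at 395 nm: hc/λ = (6.626×10⁻³⁴)(2.998×10⁸)/(395×10⁻⁹) = 5.029×10⁻¹⁹ J.
Energy delivered: (9.46 W m⁻²)(3.67×10⁻⁴ m²)(3792 s) = 13.17 J.
Photons incident: 13.17 / 5.029×10⁻¹⁹ = 2.619×10¹⁹, i.e. 2.619×10¹⁹/6.022×10²³ = 4.349×10⁻⁵ mol.
Φ = 3.75×10⁻⁵ mol / 4.349×10⁻⁵ mol photons = 0.86.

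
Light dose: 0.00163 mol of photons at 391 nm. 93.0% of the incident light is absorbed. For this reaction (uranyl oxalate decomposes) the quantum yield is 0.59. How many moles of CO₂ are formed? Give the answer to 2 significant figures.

Photons absorbed: 0.930 × 0.00163 = 0.001516 mol.
Product: Φ × n_abs = 0.59 × 0.001516 = 8.944×10⁻⁴ mol.

8.9×10⁻⁴ mol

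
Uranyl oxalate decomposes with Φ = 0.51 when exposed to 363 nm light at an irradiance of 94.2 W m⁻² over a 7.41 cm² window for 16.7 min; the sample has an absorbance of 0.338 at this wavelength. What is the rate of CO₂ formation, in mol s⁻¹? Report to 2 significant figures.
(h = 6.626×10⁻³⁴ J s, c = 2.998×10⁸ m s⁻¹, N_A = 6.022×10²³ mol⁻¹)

5.8×10⁻⁸ mol s⁻¹

Photon energy at 363 nm: hc/λ = (6.626×10⁻³⁴)(2.998×10⁸)/(363×10⁻⁹) = 5.472×10⁻¹⁹ J.
Energy delivered: (94.2 W m⁻²)(7.41×10⁻⁴ m²)(1002 s) = 69.94 J.
Photons incident: 69.94 / 5.472×10⁻¹⁹ = 1.278×10²⁰, i.e. 1.278×10²⁰/6.022×10²³ = 2.122×10⁻⁴ mol.
Fraction absorbed: 1 − 10^(−0.338) = 0.5408.
Photons absorbed: 0.5408 × 2.122×10⁻⁴ = 1.148×10⁻⁴ mol.
Product formed: 0.51 × 1.148×10⁻⁴ = 5.855×10⁻⁵ mol.
Rate: 5.855×10⁻⁵ / 1002 s = 5.8×10⁻⁸ mol s⁻¹.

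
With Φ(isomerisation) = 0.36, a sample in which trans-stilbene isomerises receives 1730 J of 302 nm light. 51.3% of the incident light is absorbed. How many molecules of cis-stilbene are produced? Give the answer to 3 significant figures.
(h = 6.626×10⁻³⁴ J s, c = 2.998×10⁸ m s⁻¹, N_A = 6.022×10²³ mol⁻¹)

Photon energy at 302 nm: hc/λ = (6.626×10⁻³⁴)(2.998×10⁸)/(302×10⁻⁹) = 6.578×10⁻¹⁹ J.
Photons incident: 1730 / 6.578×10⁻¹⁹ = 2.630×10²¹, i.e. 2.630×10²¹/6.022×10²³ = 0.004367 mol.
Photons absorbed: 0.513 × 0.004367 = 0.002240 mol.
Product: Φ × n_abs = 0.36 × 0.002240 = 8.064×10⁻⁴ mol.
As a count: 8.064×10⁻⁴ × 6.022×10²³ = 4.86×10²⁰.

4.86×10²⁰ molecules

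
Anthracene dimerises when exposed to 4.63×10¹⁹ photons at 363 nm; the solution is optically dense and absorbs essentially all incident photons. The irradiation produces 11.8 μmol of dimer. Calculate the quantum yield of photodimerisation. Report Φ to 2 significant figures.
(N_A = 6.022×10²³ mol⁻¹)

Product: 11.8 μmol = 1.18×10⁻⁵ mol.
Moles of photons: 4.63×10¹⁹ / 6.022×10²³ = 7.688×10⁻⁵ mol.
Φ = 1.18×10⁻⁵ mol / 7.688×10⁻⁵ mol photons = 0.15.

Φ = 0.15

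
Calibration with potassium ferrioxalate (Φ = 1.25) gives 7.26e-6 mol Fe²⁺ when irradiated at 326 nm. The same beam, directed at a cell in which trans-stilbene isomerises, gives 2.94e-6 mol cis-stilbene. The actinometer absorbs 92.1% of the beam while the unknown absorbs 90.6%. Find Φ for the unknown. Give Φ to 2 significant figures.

Photons absorbed by the actinometer: 7.26e-6 / 1.25 = 5.808e-6 mol.
Incident flux: 5.808e-6 / 0.921 = 6.306e-6 einstein.
Absorbed by unknown: 0.906 × 6.306e-6 = 5.713e-6 mol.
Φ(unknown) = 2.94e-6 / 5.713e-6 = 0.51.

Φ = 0.51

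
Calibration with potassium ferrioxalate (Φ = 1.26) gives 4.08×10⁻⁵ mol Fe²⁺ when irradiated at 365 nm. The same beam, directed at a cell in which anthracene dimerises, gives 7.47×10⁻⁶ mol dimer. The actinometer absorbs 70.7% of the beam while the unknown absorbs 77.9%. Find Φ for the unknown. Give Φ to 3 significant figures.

Photons absorbed by the actinometer: 4.08×10⁻⁵ / 1.26 = 3.238×10⁻⁵ mol.
Incident flux: 3.238×10⁻⁵ / 0.707 = 4.580×10⁻⁵ einstein.
Absorbed by unknown: 0.779 × 4.580×10⁻⁵ = 3.568×10⁻⁵ mol.
Φ(unknown) = 7.47×10⁻⁶ / 3.568×10⁻⁵ = 0.209.

Φ = 0.209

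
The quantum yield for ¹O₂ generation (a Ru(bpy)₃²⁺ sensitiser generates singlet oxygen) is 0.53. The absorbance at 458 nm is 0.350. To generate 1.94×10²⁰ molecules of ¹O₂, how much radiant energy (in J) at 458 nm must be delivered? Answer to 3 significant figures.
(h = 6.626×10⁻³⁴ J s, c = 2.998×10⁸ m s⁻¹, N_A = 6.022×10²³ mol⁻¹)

Product: 1.94×10²⁰ / 6.022×10²³ = 3.222×10⁻⁴ mol.
Photons that must be absorbed: 3.222×10⁻⁴ / 0.53 = 6.079×10⁻⁴ mol.
Fraction absorbed: 1 − 10^(−0.350) = 0.5533.
Incident photons needed: 6.079×10⁻⁴ / 0.5533 = 0.001099 mol.
Photon energy: hc/λ = 4.337×10⁻¹⁹ J; per mole, 2.612×10⁵ J mol⁻¹.
Energy required: 0.001099 × 2.612×10⁵ = 287 J.

287 J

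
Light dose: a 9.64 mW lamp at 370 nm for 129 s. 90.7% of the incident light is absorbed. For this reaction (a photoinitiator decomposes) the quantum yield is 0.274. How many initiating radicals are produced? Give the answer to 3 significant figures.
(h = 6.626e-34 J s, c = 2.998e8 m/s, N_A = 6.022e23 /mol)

Photon energy at 370 nm: hc/λ = (6.626e-34)(2.998e8)/(370e-9) = 5.369e-19 J.
Energy delivered: (9.64 mW)(129 s) = 1.244 J.
Photons incident: 1.244 / 5.369e-19 = 2.317e18, i.e. 2.317e18/6.022e23 = 3.848e-6 mol.
Photons absorbed: 0.907 × 3.848e-6 = 3.490e-6 mol.
Product: Φ × n_abs = 0.274 × 3.490e-6 = 9.563e-7 mol.
As a count: 9.563e-7 × 6.022e23 = 5.76e17.

5.76e17 initiating radicals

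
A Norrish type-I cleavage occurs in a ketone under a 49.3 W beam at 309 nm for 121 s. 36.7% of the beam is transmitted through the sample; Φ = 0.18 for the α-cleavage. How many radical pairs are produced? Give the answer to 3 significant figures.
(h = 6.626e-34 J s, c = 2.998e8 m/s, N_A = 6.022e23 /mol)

Photon energy at 309 nm: hc/λ = (6.626e-34)(2.998e8)/(309e-9) = 6.429e-19 J.
Energy delivered: (49.3 W)(121 s) = 5965 J.
Photons incident: 5965 / 6.429e-19 = 9.278e21, i.e. 9.278e21/6.022e23 = 0.01541 mol.
Fraction absorbed: 1 − 36.7/100 = 0.6330.
Photons absorbed: 0.6330 × 0.01541 = 0.009755 mol.
Product: Φ × n_abs = 0.18 × 0.009755 = 0.001756 mol.
As a count: 0.001756 × 6.022e23 = 1.06e21.

1.06e21 radical pairs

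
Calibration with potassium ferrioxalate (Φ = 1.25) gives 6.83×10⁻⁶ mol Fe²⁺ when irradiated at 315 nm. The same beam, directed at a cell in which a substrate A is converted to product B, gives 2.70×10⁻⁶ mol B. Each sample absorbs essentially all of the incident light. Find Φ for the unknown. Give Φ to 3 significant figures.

Photons absorbed by the actinometer: 6.83×10⁻⁶ / 1.25 = 5.464×10⁻⁶ mol.
Φ(unknown) = 2.70×10⁻⁶ / 5.464×10⁻⁶ = 0.494.

Φ = 0.494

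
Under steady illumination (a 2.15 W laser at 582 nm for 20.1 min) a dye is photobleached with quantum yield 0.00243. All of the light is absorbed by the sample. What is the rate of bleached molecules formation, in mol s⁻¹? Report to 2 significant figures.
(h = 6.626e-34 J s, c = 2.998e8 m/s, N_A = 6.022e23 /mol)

2.5e-8 mol s⁻¹

Photon energy at 582 nm: hc/λ = (6.626e-34)(2.998e8)/(582e-9) = 3.413e-19 J.
Energy delivered: (2.15 W)(1206 s) = 2593 J.
Photons incident: 2593 / 3.413e-19 = 7.597e21, i.e. 7.597e21/6.022e23 = 0.01262 mol.
Product formed: 0.00243 × 0.01262 = 3.067e-5 mol.
Rate: 3.067e-5 / 1206 s = 2.5e-8 mol s⁻¹.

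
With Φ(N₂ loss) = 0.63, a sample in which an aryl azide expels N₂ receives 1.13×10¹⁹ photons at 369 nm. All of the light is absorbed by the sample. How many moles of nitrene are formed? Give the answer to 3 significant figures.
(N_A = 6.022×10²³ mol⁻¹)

Moles of photons: 1.13×10¹⁹ / 6.022×10²³ = 1.876×10⁻⁵ mol.
Product: Φ × n_abs = 0.63 × 1.876×10⁻⁵ = 1.182×10⁻⁵ mol.

1.18×10⁻⁵ mol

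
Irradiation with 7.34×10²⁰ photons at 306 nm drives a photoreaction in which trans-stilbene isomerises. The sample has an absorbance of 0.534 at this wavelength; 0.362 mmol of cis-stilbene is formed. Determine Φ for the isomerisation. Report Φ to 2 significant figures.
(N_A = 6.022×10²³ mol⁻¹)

Product: 0.362 mmol = 3.62×10⁻⁴ mol.
Moles of photons: 7.34×10²⁰ / 6.022×10²³ = 0.001219 mol.
Fraction absorbed: 1 − 10^(−0.534) = 0.7076.
Photons absorbed: 0.7076 × 0.001219 = 8.626×10⁻⁴ mol.
Φ = 3.62×10⁻⁴ mol / 8.626×10⁻⁴ mol photons = 0.42.

Φ = 0.42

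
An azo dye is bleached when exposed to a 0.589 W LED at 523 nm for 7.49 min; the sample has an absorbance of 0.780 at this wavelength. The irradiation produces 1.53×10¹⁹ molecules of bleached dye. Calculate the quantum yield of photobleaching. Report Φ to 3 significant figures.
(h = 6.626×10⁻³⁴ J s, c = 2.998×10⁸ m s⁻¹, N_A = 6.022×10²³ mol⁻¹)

Φ = 0.0263

Product: 1.53×10¹⁹ / 6.022×10²³ = 2.541×10⁻⁵ mol.
Photon energy at 523 nm: hc/λ = (6.626×10⁻³⁴)(2.998×10⁸)/(523×10⁻⁹) = 3.798×10⁻¹⁹ J.
Energy delivered: (0.589 W)(449.4 s) = 264.7 J.
Photons incident: 264.7 / 3.798×10⁻¹⁹ = 6.969×10²⁰, i.e. 6.969×10²⁰/6.022×10²³ = 0.001157 mol.
Fraction absorbed: 1 − 10^(−0.780) = 0.8340.
Photons absorbed: 0.8340 × 0.001157 = 9.649×10⁻⁴ mol.
Φ = 2.541×10⁻⁵ mol / 9.649×10⁻⁴ mol photons = 0.0263.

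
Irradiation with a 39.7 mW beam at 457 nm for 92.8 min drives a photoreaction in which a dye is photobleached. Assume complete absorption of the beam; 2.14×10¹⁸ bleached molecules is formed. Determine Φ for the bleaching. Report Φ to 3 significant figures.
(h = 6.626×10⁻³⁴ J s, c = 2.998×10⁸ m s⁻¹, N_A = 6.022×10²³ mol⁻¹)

Φ = 0.00421

Product: 2.14×10¹⁸ / 6.022×10²³ = 3.554×10⁻⁶ mol.
Photon energy at 457 nm: hc/λ = (6.626×10⁻³⁴)(2.998×10⁸)/(457×10⁻⁹) = 4.347×10⁻¹⁹ J.
Energy delivered: (39.7 mW)(5568 s) = 221.0 J.
Photons incident: 221.0 / 4.347×10⁻¹⁹ = 5.084×10²⁰, i.e. 5.084×10²⁰/6.022×10²³ = 8.442×10⁻⁴ mol.
Φ = 3.554×10⁻⁶ mol / 8.442×10⁻⁴ mol photons = 0.00421.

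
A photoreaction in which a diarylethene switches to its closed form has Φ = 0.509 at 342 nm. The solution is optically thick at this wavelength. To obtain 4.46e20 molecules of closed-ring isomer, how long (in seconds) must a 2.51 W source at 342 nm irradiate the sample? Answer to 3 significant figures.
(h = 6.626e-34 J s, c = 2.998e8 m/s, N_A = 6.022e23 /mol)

t ≈ 203 s

Product: 4.46e20 / 6.022e23 = 7.406e-4 mol.
Photons that must be absorbed: 7.406e-4 / 0.509 = 0.001455 mol.
Photon energy: hc/λ = 5.808e-19 J; per mole, 3.498e5 J mol⁻¹.
Energy required: 0.001455 × 3.498e5 = 509.0 J.
Time: 509.0 J / 2.51 W = 203 s.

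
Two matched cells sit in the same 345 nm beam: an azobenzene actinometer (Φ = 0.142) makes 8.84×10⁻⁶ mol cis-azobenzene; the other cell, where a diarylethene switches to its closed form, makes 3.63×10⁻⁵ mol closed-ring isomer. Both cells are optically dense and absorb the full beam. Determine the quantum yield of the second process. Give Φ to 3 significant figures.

Photons absorbed by the actinometer: 8.84×10⁻⁶ / 0.142 = 6.225×10⁻⁵ mol.
Φ(unknown) = 3.63×10⁻⁵ / 6.225×10⁻⁵ = 0.583.

Φ = 0.583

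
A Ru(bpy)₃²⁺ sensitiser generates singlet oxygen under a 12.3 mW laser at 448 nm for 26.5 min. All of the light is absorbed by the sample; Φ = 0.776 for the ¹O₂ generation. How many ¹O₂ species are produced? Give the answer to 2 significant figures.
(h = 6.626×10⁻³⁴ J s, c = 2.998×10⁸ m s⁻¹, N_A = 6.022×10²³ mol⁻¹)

Photon energy at 448 nm: hc/λ = (6.626×10⁻³⁴)(2.998×10⁸)/(448×10⁻⁹) = 4.434×10⁻¹⁹ J.
Energy delivered: (12.3 mW)(1590 s) = 19.56 J.
Photons incident: 19.56 / 4.434×10⁻¹⁹ = 4.411×10¹⁹, i.e. 4.411×10¹⁹/6.022×10²³ = 7.325×10⁻⁵ mol.
Product: Φ × n_abs = 0.776 × 7.325×10⁻⁵ = 5.684×10⁻⁵ mol.
As a count: 5.684×10⁻⁵ × 6.022×10²³ = 3.4×10¹⁹.

3.4×10¹⁹ species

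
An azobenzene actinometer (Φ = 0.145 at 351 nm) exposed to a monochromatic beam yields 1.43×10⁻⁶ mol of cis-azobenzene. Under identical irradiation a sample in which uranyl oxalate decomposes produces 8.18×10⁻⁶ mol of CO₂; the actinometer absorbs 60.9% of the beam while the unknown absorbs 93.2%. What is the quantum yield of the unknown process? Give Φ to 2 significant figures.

Photons absorbed by the actinometer: 1.43×10⁻⁶ / 0.145 = 9.862×10⁻⁶ mol.
Incident flux: 9.862×10⁻⁶ / 0.609 = 1.619×10⁻⁵ einstein.
Absorbed by unknown: 0.932 × 1.619×10⁻⁵ = 1.509×10⁻⁵ mol.
Φ(unknown) = 8.18×10⁻⁶ / 1.509×10⁻⁵ = 0.54.

Φ = 0.54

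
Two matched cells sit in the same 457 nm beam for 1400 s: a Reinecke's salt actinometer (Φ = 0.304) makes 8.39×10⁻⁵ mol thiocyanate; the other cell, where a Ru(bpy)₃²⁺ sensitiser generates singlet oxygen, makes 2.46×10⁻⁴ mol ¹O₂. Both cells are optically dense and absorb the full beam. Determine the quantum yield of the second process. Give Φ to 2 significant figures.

Photons absorbed by the actinometer: 8.39×10⁻⁵ / 0.304 = 2.760×10⁻⁴ mol.
Φ(unknown) = 2.46×10⁻⁴ / 2.760×10⁻⁴ = 0.89.

Φ = 0.89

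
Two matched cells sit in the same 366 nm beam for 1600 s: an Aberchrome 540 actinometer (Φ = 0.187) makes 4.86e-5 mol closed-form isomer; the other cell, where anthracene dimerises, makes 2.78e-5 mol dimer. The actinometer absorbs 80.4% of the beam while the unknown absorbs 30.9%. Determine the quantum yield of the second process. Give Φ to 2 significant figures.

Photons absorbed by the actinometer: 4.86e-5 / 0.187 = 2.599e-4 mol.
Incident flux: 2.599e-4 / 0.804 = 3.233e-4 einstein.
Absorbed by unknown: 0.309 × 3.233e-4 = 9.990e-5 mol.
Φ(unknown) = 2.78e-5 / 9.990e-5 = 0.28.

Φ = 0.28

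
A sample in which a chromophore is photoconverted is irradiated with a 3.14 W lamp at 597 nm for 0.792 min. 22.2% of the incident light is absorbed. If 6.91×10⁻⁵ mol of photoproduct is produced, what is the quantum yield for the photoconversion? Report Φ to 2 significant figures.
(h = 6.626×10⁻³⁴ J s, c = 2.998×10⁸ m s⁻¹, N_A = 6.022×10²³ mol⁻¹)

Φ = 0.42

Photon energy at 597 nm: hc/λ = (6.626×10⁻³⁴)(2.998×10⁸)/(597×10⁻⁹) = 3.327×10⁻¹⁹ J.
Energy delivered: (3.14 W)(47.52 s) = 149.2 J.
Photons incident: 149.2 / 3.327×10⁻¹⁹ = 4.485×10²⁰, i.e. 4.485×10²⁰/6.022×10²³ = 7.448×10⁻⁴ mol.
Photons absorbed: 0.222 × 7.448×10⁻⁴ = 1.653×10⁻⁴ mol.
Φ = 6.91×10⁻⁵ mol / 1.653×10⁻⁴ mol photons = 0.42.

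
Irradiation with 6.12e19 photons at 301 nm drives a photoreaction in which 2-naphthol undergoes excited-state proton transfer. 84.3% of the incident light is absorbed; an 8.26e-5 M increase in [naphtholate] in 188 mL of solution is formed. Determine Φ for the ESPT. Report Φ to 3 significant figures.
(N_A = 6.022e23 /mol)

Φ = 0.181

Product: (8.26e-5 M)(0.188 L) = 1.553e-5 mol.
Moles of photons: 6.12e19 / 6.022e23 = 1.016e-4 mol.
Photons absorbed: 0.843 × 1.016e-4 = 8.565e-5 mol.
Φ = 1.553e-5 mol / 8.565e-5 mol photons = 0.181.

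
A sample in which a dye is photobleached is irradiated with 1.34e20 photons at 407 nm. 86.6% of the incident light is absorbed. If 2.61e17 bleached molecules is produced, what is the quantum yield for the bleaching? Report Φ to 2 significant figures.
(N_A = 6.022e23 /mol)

Product: 2.61e17 / 6.022e23 = 4.334e-7 mol.
Moles of photons: 1.34e20 / 6.022e23 = 2.225e-4 mol.
Photons absorbed: 0.866 × 2.225e-4 = 1.927e-4 mol.
Φ = 4.334e-7 mol / 1.927e-4 mol photons = 0.0022.

Φ = 0.0022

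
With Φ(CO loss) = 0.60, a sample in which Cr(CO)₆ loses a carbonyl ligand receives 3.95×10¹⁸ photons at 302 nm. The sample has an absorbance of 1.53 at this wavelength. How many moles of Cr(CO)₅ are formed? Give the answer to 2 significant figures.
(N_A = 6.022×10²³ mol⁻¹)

Moles of photons: 3.95×10¹⁸ / 6.022×10²³ = 6.559×10⁻⁶ mol.
Fraction absorbed: 1 − 10^(−1.53) = 0.9705.
Photons absorbed: 0.9705 × 6.559×10⁻⁶ = 6.366×10⁻⁶ mol.
Product: Φ × n_abs = 0.60 × 6.366×10⁻⁶ = 3.820×10⁻⁶ mol.

3.8×10⁻⁶ mol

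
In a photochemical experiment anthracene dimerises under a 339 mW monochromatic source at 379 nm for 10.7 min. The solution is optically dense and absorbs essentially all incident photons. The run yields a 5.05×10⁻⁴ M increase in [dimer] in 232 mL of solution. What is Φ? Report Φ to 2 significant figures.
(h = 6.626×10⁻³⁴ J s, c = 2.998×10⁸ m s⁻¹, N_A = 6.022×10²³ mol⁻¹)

Product: (5.05×10⁻⁴ M)(0.232 L) = 1.172×10⁻⁴ mol.
Photon energy at 379 nm: hc/λ = (6.626×10⁻³⁴)(2.998×10⁸)/(379×10⁻⁹) = 5.241×10⁻¹⁹ J.
Energy delivered: (339 mW)(642 s) = 217.6 J.
Photons incident: 217.6 / 5.241×10⁻¹⁹ = 4.152×10²⁰, i.e. 4.152×10²⁰/6.022×10²³ = 6.895×10⁻⁴ mol.
Φ = 1.172×10⁻⁴ mol / 6.895×10⁻⁴ mol photons = 0.17.

Φ = 0.17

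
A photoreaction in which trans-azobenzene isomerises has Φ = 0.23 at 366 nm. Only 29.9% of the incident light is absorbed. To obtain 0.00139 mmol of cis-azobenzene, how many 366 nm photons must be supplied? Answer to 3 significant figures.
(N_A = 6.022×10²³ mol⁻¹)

1.22×10¹⁹ photons

Product: 0.00139 mmol = 1.39×10⁻⁶ mol.
Photons that must be absorbed: 1.39×10⁻⁶ / 0.23 = 6.043×10⁻⁶ mol.
Incident photons needed: 6.043×10⁻⁶ / 0.299 = 2.021×10⁻⁵ mol.
Photon count: 2.021×10⁻⁵ × 6.022×10²³ = 1.22×10¹⁹.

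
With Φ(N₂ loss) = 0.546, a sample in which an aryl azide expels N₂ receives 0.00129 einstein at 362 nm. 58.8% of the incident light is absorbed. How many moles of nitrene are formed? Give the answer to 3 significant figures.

4.14×10⁻⁴ mol

Photons absorbed: 0.588 × 0.00129 = 7.585×10⁻⁴ mol.
Product: Φ × n_abs = 0.546 × 7.585×10⁻⁴ = 4.141×10⁻⁴ mol.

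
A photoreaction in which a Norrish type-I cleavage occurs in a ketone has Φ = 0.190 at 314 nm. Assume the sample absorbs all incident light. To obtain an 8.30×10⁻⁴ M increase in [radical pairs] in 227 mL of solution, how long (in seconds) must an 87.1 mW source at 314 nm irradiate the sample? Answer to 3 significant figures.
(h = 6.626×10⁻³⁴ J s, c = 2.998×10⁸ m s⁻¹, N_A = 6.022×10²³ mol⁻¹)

Product: (8.30×10⁻⁴ M)(0.227 L) = 1.884×10⁻⁴ mol.
Photons that must be absorbed: 1.884×10⁻⁴ / 0.190 = 9.916×10⁻⁴ mol.
Photon energy: hc/λ = 6.326×10⁻¹⁹ J; per mole, 3.810×10⁵ J mol⁻¹.
Energy required: 9.916×10⁻⁴ × 3.810×10⁵ = 377.8 J.
Time: 377.8 J / 0.0871 W = 4340 s.

t ≈ 4340 s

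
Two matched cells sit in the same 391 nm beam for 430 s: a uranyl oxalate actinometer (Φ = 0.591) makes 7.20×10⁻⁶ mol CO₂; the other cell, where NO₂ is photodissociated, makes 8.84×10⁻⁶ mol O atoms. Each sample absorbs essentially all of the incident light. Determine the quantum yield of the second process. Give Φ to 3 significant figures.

Φ = 0.726

Photons absorbed by the actinometer: 7.20×10⁻⁶ / 0.591 = 1.218×10⁻⁵ mol.
Φ(unknown) = 8.84×10⁻⁶ / 1.218×10⁻⁵ = 0.726.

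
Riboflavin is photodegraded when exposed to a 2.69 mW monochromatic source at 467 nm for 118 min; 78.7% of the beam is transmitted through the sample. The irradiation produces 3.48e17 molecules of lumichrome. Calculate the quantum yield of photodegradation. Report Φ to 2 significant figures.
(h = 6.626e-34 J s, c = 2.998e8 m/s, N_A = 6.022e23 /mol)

Φ = 0.036

Product: 3.48e17 / 6.022e23 = 5.779e-7 mol.
Photon energy at 467 nm: hc/λ = (6.626e-34)(2.998e8)/(467e-9) = 4.254e-19 J.
Energy delivered: (2.69 mW)(7080 s) = 19.05 J.
Photons incident: 19.05 / 4.254e-19 = 4.478e19, i.e. 4.478e19/6.022e23 = 7.436e-5 mol.
Fraction absorbed: 1 − 78.7/100 = 0.2130.
Photons absorbed: 0.2130 × 7.436e-5 = 1.584e-5 mol.
Φ = 5.779e-7 mol / 1.584e-5 mol photons = 0.036.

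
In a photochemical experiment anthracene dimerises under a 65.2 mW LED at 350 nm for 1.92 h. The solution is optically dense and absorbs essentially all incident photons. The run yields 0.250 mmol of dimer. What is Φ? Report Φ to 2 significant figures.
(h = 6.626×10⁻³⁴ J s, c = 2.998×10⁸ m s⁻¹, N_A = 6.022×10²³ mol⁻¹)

Product: 0.250 mmol = 2.50×10⁻⁴ mol.
Photon energy at 350 nm: hc/λ = (6.626×10⁻³⁴)(2.998×10⁸)/(350×10⁻⁹) = 5.676×10⁻¹⁹ J.
Energy delivered: (65.2 mW)(6912 s) = 450.7 J.
Photons incident: 450.7 / 5.676×10⁻¹⁹ = 7.940×10²⁰, i.e. 7.940×10²⁰/6.022×10²³ = 0.001318 mol.
Φ = 2.50×10⁻⁴ mol / 0.001318 mol photons = 0.19.

Φ = 0.19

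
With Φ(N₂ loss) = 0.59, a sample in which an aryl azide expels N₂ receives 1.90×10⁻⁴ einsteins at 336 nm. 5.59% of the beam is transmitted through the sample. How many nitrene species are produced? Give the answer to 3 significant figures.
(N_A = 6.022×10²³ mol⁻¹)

6.37×10¹⁹ species

Fraction absorbed: 1 − 5.59/100 = 0.9441.
Photons absorbed: 0.9441 × 1.90×10⁻⁴ = 1.794×10⁻⁴ mol.
Product: Φ × n_abs = 0.59 × 1.794×10⁻⁴ = 1.058×10⁻⁴ mol.
As a count: 1.058×10⁻⁴ × 6.022×10²³ = 6.37×10¹⁹.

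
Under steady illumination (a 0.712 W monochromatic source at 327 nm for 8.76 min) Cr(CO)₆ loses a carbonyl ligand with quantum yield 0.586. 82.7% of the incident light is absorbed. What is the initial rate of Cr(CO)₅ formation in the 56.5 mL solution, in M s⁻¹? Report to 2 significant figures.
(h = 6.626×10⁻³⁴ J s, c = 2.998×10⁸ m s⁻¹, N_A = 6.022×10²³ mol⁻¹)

1.7×10⁻⁵ M s⁻¹

Photon energy at 327 nm: hc/λ = (6.626×10⁻³⁴)(2.998×10⁸)/(327×10⁻⁹) = 6.075×10⁻¹⁹ J.
Energy delivered: (0.712 W)(525.6 s) = 374.2 J.
Photons incident: 374.2 / 6.075×10⁻¹⁹ = 6.160×10²⁰, i.e. 6.160×10²⁰/6.022×10²³ = 0.001023 mol.
Photons absorbed: 0.827 × 0.001023 = 8.460×10⁻⁴ mol.
Product formed: 0.586 × 8.460×10⁻⁴ = 4.958×10⁻⁴ mol.
Rate: 4.958×10⁻⁴ mol / (525.6 s × 0.0565 L) = 1.7×10⁻⁵ M s⁻¹.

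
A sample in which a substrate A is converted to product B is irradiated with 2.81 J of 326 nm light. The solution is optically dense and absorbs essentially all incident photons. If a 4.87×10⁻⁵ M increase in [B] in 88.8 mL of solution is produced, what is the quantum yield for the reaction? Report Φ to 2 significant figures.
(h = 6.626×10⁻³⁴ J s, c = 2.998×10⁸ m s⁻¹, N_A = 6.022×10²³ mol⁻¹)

Product: (4.87×10⁻⁵ M)(0.0888 L) = 4.325×10⁻⁶ mol.
Photon energy at 326 nm: hc/λ = (6.626×10⁻³⁴)(2.998×10⁸)/(326×10⁻⁹) = 6.093×10⁻¹⁹ J.
Photons incident: 2.81 / 6.093×10⁻¹⁹ = 4.612×10¹⁸, i.e. 4.612×10¹⁸/6.022×10²³ = 7.659×10⁻⁶ mol.
Φ = 4.325×10⁻⁶ mol / 7.659×10⁻⁶ mol photons = 0.56.

Φ = 0.56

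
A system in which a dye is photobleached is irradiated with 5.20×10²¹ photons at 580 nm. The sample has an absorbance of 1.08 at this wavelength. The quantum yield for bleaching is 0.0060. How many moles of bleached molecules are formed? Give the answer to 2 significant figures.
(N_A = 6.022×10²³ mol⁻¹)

4.8×10⁻⁵ mol

Moles of photons: 5.20×10²¹ / 6.022×10²³ = 0.008635 mol.
Fraction absorbed: 1 − 10^(−1.08) = 0.9168.
Photons absorbed: 0.9168 × 0.008635 = 0.007917 mol.
Product: Φ × n_abs = 0.0060 × 0.007917 = 4.750×10⁻⁵ mol.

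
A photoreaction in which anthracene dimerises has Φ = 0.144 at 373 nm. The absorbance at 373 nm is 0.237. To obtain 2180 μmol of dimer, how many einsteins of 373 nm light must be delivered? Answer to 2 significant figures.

0.036 einstein

Product: 2180 μmol = 0.00218 mol.
Photons that must be absorbed: 0.00218 / 0.144 = 0.01514 mol.
Fraction absorbed: 1 − 10^(−0.237) = 0.4206.
Incident photons needed: 0.01514 / 0.4206 = 0.03600 mol.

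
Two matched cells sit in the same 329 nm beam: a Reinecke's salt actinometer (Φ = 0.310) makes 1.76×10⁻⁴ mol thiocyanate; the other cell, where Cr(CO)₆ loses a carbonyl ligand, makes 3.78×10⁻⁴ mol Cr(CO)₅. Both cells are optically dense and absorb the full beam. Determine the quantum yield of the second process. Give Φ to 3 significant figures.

Photons absorbed by the actinometer: 1.76×10⁻⁴ / 0.310 = 5.677×10⁻⁴ mol.
Φ(unknown) = 3.78×10⁻⁴ / 5.677×10⁻⁴ = 0.666.

Φ = 0.666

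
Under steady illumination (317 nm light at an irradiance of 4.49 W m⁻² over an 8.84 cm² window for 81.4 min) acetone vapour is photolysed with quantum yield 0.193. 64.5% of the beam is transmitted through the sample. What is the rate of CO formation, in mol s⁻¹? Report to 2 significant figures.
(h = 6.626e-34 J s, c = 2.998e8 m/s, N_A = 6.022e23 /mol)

7.2e-10 mol s⁻¹

Photon energy at 317 nm: hc/λ = (6.626e-34)(2.998e8)/(317e-9) = 6.266e-19 J.
Energy delivered: (4.49 W m⁻²)(8.84e-4 m²)(4884 s) = 19.39 J.
Photons incident: 19.39 / 6.266e-19 = 3.094e19, i.e. 3.094e19/6.022e23 = 5.138e-5 mol.
Fraction absorbed: 1 − 64.5/100 = 0.3550.
Photons absorbed: 0.3550 × 5.138e-5 = 1.824e-5 mol.
Product formed: 0.193 × 1.824e-5 = 3.520e-6 mol.
Rate: 3.520e-6 / 4884 s = 7.2e-10 mol s⁻¹.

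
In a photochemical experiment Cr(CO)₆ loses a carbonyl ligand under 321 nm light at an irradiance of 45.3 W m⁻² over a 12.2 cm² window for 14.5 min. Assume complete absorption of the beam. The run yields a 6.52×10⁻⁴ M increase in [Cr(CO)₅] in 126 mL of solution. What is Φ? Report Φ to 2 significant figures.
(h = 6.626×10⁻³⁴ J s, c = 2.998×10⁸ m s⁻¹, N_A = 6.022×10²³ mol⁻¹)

Φ = 0.64

Product: (6.52×10⁻⁴ M)(0.126 L) = 8.215×10⁻⁵ mol.
Photon energy at 321 nm: hc/λ = (6.626×10⁻³⁴)(2.998×10⁸)/(321×10⁻⁹) = 6.188×10⁻¹⁹ J.
Energy delivered: (45.3 W m⁻²)(12.2×10⁻⁴ m²)(870 s) = 48.08 J.
Photons incident: 48.08 / 6.188×10⁻¹⁹ = 7.770×10¹⁹, i.e. 7.770×10¹⁹/6.022×10²³ = 1.290×10⁻⁴ mol.
Φ = 8.215×10⁻⁵ mol / 1.290×10⁻⁴ mol photons = 0.64.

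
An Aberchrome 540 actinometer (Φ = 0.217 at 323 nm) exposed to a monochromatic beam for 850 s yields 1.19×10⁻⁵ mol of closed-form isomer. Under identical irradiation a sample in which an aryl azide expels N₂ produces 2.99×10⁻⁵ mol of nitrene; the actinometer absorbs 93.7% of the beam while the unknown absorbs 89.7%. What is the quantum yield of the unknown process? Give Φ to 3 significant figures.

Photons absorbed by the actinometer: 1.19×10⁻⁵ / 0.217 = 5.484×10⁻⁵ mol.
Incident flux: 5.484×10⁻⁵ / 0.937 = 5.853×10⁻⁵ einstein.
Absorbed by unknown: 0.897 × 5.853×10⁻⁵ = 5.250×10⁻⁵ mol.
Φ(unknown) = 2.99×10⁻⁵ / 5.250×10⁻⁵ = 0.570.

Φ = 0.570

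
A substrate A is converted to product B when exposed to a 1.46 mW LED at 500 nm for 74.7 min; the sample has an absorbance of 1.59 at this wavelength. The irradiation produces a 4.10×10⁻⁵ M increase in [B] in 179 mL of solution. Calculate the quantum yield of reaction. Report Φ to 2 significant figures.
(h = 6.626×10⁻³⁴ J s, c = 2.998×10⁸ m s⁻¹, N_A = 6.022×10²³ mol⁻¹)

Φ = 0.28

Product: (4.10×10⁻⁵ M)(0.179 L) = 7.339×10⁻⁶ mol.
Photon energy at 500 nm: hc/λ = (6.626×10⁻³⁴)(2.998×10⁸)/(500×10⁻⁹) = 3.973×10⁻¹⁹ J.
Energy delivered: (1.46 mW)(4482 s) = 6.544 J.
Photons incident: 6.544 / 3.973×10⁻¹⁹ = 1.647×10¹⁹, i.e. 1.647×10¹⁹/6.022×10²³ = 2.735×10⁻⁵ mol.
Fraction absorbed: 1 − 10^(−1.59) = 0.9743.
Photons absorbed: 0.9743 × 2.735×10⁻⁵ = 2.665×10⁻⁵ mol.
Φ = 7.339×10⁻⁶ mol / 2.665×10⁻⁵ mol photons = 0.28.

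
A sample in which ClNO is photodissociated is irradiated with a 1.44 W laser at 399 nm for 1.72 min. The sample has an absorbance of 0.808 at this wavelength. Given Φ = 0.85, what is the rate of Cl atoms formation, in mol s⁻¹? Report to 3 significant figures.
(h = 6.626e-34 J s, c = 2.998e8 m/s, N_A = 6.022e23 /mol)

3.45e-6 mol s⁻¹

Photon energy at 399 nm: hc/λ = (6.626e-34)(2.998e8)/(399e-9) = 4.979e-19 J.
Energy delivered: (1.44 W)(103.2 s) = 148.6 J.
Photons incident: 148.6 / 4.979e-19 = 2.985e20, i.e. 2.985e20/6.022e23 = 4.957e-4 mol.
Fraction absorbed: 1 − 10^(−0.808) = 0.8444.
Photons absorbed: 0.8444 × 4.957e-4 = 4.186e-4 mol.
Product formed: 0.85 × 4.186e-4 = 3.558e-4 mol.
Rate: 3.558e-4 / 103.2 s = 3.45e-6 mol s⁻¹.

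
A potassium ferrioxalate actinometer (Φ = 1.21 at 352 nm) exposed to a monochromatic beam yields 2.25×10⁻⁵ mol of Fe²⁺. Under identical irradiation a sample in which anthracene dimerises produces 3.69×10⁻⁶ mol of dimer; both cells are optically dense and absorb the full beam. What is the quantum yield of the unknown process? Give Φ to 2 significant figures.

Photons absorbed by the actinometer: 2.25×10⁻⁵ / 1.21 = 1.860×10⁻⁵ mol.
Φ(unknown) = 3.69×10⁻⁶ / 1.860×10⁻⁵ = 0.20.

Φ = 0.20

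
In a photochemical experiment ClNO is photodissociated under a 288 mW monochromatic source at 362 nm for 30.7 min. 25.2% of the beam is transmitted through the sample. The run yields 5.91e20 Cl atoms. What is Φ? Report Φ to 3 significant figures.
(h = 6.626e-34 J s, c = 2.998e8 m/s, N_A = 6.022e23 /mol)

Product: 5.91e20 / 6.022e23 = 9.814e-4 mol.
Photon energy at 362 nm: hc/λ = (6.626e-34)(2.998e8)/(362e-9) = 5.487e-19 J.
Energy delivered: (288 mW)(1842 s) = 530.5 J.
Photons incident: 530.5 / 5.487e-19 = 9.668e20, i.e. 9.668e20/6.022e23 = 0.001605 mol.
Fraction absorbed: 1 − 25.2/100 = 0.7480.
Photons absorbed: 0.7480 × 0.001605 = 0.001201 mol.
Φ = 9.814e-4 mol / 0.001201 mol photons = 0.817.

Φ = 0.817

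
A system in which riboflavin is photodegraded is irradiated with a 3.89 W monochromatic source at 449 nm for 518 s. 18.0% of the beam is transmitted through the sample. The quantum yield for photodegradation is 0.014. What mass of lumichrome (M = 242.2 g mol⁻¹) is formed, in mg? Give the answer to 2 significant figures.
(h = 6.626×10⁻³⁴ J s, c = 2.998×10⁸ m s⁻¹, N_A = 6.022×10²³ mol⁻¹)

Photon energy at 449 nm: hc/λ = (6.626×10⁻³⁴)(2.998×10⁸)/(449×10⁻⁹) = 4.424×10⁻¹⁹ J.
Energy delivered: (3.89 W)(518 s) = 2015 J.
Photons incident: 2015 / 4.424×10⁻¹⁹ = 4.555×10²¹, i.e. 4.555×10²¹/6.022×10²³ = 0.007564 mol.
Fraction absorbed: 1 − 18.0/100 = 0.8200.
Photons absorbed: 0.8200 × 0.007564 = 0.006202 mol.
Product: Φ × n_abs = 0.014 × 0.006202 = 8.683×10⁻⁵ mol.
Mass: 8.683×10⁻⁵ × 242.2 = 0.02103 g = 21 mg.

21 mg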